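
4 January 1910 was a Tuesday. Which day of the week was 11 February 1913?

January 4, 1910 → January 4, 1911: 365 days.
January 4, 1911 → January 4, 1912: 365 days.
January 4, 1912 → January 4, 1913: 366 days (1912 is a leap year).
January 1913: 31 − 4 = 27 days remain.
February 1–11, 1913: 11 days (1913 is not a leap year).
Residual: 38 days.
Total: 1134 days.
1134 is a multiple of 7, so 11 February 1913 falls on the same weekday: Tuesday.

Tuesday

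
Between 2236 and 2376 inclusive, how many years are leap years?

Years divisible by 4: 2236, 2240, …, 2376 — 36 in all.
Of these, 2300 is divisible by 100 but not 400, so not leap.
Leap years: 36 − 1 = 35.

35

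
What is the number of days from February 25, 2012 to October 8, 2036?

8992

From February 25, 2012 to February 25, 2036: 24 years, of which 6 contain a Feb 29 — 18×365 + 6×366 = 8766 days.
February 2036: 29 − 25 = 4 days remain (2036 is a leap year, so February has 29 days).
Then March (31), April (30), May (31), June (30), July (31), August (31), September (30): 31 + 30 + 31 + 30 + 31 + 31 + 30 = 214 days.
October 1–8, 2036: 8 days.
Residual: 226 days.
Total: 8992 days.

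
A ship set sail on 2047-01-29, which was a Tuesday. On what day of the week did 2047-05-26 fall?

January 2047: 31 − 29 = 2 days remain.
Then February 2047 (28), March (31), April (30): 28 + 31 + 30 = 89 days.
May 1–26, 2047: 26 days.
Total: 2 + 89 + 26 = 117 days.
117 mod 7 = 5, so 5 days after Tuesday is Sunday.

Sunday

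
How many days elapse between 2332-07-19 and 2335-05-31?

1046

July 19, 2332 → July 19, 2333: 365 days.
July 19, 2333 → July 19, 2334: 365 days.
July 2334: 31 − 19 = 12 days remain.
Then 9 full months totalling 273 days.
May 1–31, 2335: 31 days.
Residual: 316 days.
Total: 1046 days.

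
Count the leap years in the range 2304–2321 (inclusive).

5

Years divisible by 4 in [2304, 2321]: 2304, 2308, 2312, 2316, 2320.
No century exceptions apply. Count: 5.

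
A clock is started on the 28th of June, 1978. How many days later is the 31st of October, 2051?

Day-of-year of June 28, 1978: 179.
Day-of-year of October 31, 2051: 304.
1978 has 365 days, so 365 − 179 = 186 days remain in 1978.
Full years 1979–2050: 54 common + 18 leap = 54×365 + 18×366 = 26298 days.
Total: 186 + 26298 + 304 = 26788 days.

26788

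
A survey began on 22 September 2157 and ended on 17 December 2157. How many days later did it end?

86

September 2157: 30 − 22 = 8 days remain.
Then October (31), November (30): 31 + 30 = 61 days.
December 1–17, 2157: 17 days.
Total: 8 + 61 + 17 = 86 days.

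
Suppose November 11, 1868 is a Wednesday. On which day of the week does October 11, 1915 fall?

From November 11, 1868 to November 11, 1914: 46 years, of which 10 contain a Feb 29 — 36×365 + 10×366 = 16800 days.
(1900 is not a leap year (divisible by 100 but not 400).)
November 1914: 30 − 11 = 19 days remain.
Then 10 full months totalling 304 days.
October 1–11, 1915: 11 days.
Residual: 334 days.
Total: 17134 days.
17134 mod 7 = 5, so 5 days after Wednesday is Monday.

Monday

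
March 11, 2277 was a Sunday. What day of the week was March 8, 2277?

Thursday

Count forward from the earlier date (March 8, 2277) to the later (March 11, 2277):
Within March 2277: 11 − 8 = 3 days.
3 mod 7 = 3, so 3 days before Sunday is Thursday.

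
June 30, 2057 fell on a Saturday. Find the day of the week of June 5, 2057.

Tuesday

Count forward from the earlier date (June 5, 2057) to the later (June 30, 2057):
Within June 2057: 30 − 5 = 25 days.
25 mod 7 = 4, so 4 days before Saturday is Tuesday.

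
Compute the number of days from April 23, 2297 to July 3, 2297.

71

April 2297: 30 − 23 = 7 days remain.
Then May (31), June (30): 31 + 30 = 61 days.
July 1–3, 2297: 3 days.
Total: 7 + 61 + 3 = 71 days.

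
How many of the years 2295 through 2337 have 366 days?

10

Years divisible by 4 in [2295, 2337]: 2296, 2300, 2304, 2308, 2312, 2316, 2320, 2324, 2328, 2332, 2336.
Of these, 2300 is divisible by 100 but not 400, so not leap.
Leap years: 11 − 1 = 10.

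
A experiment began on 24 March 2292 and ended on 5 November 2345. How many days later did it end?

19583

Day-of-year of March 24, 2292: 84.
Day-of-year of November 5, 2345: 309.
2292 has 366 days, so 366 − 84 = 282 days remain in 2292.
Full years 2293–2344: 40 common + 12 leap = 40×365 + 12×366 = 18992 days.
Total: 282 + 18992 + 309 = 19583 days.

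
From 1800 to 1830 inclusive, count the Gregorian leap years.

7

Years divisible by 4 in [1800, 1830]: 1800, 1804, 1808, 1812, 1816, 1820, 1824, 1828.
Of these, 1800 is divisible by 100 but not 400, so not leap.
Leap years: 8 − 1 = 7.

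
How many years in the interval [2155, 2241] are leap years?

21

Years divisible by 4: 2156, 2160, …, 2240 — 22 in all.
Of these, 2200 is divisible by 100 but not 400, so not leap.
Leap years: 22 − 1 = 21.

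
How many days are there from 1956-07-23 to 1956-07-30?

Within July 1956: 30 − 23 = 7 days.

7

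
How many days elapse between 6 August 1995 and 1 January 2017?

7819

Day-of-year of August 6, 1995: 218.
Day-of-year of January 1, 2017: 1.
1995 has 365 days, so 365 − 218 = 147 days remain in 1995.
Full years 1996–2016: 15 common + 6 leap = 15×365 + 6×366 = 7671 days.
Total: 147 + 7671 + 1 = 7819 days.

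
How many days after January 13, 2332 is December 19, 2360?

10568

Day-of-year of January 13, 2332: 13.
Day-of-year of December 19, 2360: 354.
2332 has 366 days, so 366 − 13 = 353 days remain in 2332.
Full years 2333–2359: 21 common + 6 leap = 21×365 + 6×366 = 9861 days.
Total: 353 + 9861 + 354 = 10568 days.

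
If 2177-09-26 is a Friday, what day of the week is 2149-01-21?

Tuesday

Count forward from the earlier date (January 21, 2149) to the later (September 26, 2177):
From January 21, 2149 to January 21, 2177: 28 years, of which 7 contain a Feb 29 — 21×365 + 7×366 = 10227 days.
January 2177: 31 − 21 = 10 days remain.
Then February 2177 (28), March (31), April (30), May (31), June (30), July (31), August (31): 28 + 31 + 30 + 31 + 30 + 31 + 31 = 212 days.
September 1–26, 2177: 26 days.
Residual: 248 days.
Total: 10475 days.
10475 mod 7 = 3, so 3 days before Friday is Tuesday.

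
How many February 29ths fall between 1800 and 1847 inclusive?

11

Years divisible by 4 in [1800, 1847]: 1800, 1804, 1808, 1812, 1816, 1820, 1824, 1828, 1832, 1836, 1840, 1844.
Of these, 1800 is divisible by 100 but not 400, so not leap.
Leap years: 12 − 1 = 11.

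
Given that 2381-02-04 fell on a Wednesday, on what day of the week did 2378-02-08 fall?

Count forward from the earlier date (February 8, 2378) to the later (February 4, 2381):
February 8, 2378 → February 8, 2379: 365 days.
February 8, 2379 → February 8, 2380: 365 days.
February 2380: 29 − 8 = 21 days remain (2380 is a leap year, so February has 29 days).
Then 11 full months totalling 337 days.
February 1–4, 2381: 4 days (2381 is not a leap year).
Residual: 362 days.
Total: 1092 days.
1092 is a multiple of 7, so 2378-02-08 falls on the same weekday: Wednesday.

Wednesday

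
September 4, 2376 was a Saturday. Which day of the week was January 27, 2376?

Tuesday

Count forward from the earlier date (January 27, 2376) to the later (September 4, 2376):
January 2376: 31 − 27 = 4 days remain.
Then February 2376 (29), March (31), April (30), May (31), June (30), July (31), August (31): 29 + 31 + 30 + 31 + 30 + 31 + 31 = 213 days.
September 1–4, 2376: 4 days.
Total: 4 + 213 + 4 = 221 days.
221 mod 7 = 4, so 4 days before Saturday is Tuesday.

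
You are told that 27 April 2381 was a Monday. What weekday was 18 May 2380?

Count forward from the earlier date (May 18, 2380) to the later (April 27, 2381):
Day-of-year of May 18, 2380: 139.
Day-of-year of April 27, 2381: 117.
2380 has 366 days, so 366 − 139 = 227 days remain in 2380.
Total: 227 + 117 = 344 days.
344 mod 7 = 1, so 1 day before Monday is Sunday.

Sunday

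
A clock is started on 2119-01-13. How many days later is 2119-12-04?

January 2119: 31 − 13 = 18 days remain.
Then 10 full months totalling 303 days.
December 1–4, 2119: 4 days.
Total: 18 + 303 + 4 = 325 days.

325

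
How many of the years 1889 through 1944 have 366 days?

Years divisible by 4: 1892, 1896, …, 1944 — 14 in all.
Of these, 1900 is divisible by 100 but not 400, so not leap.
Leap years: 14 − 1 = 13.

13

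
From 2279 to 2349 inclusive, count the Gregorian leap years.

17

Years divisible by 4: 2280, 2284, …, 2348 — 18 in all.
Of these, 2300 is divisible by 100 but not 400, so not leap.
Leap years: 18 − 1 = 17.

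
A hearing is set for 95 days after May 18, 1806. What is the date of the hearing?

August 21, 1806

Count 95 days after May 18, 1806:
May 1806: 31 − 18 = 13 days remain.
Then June (30), July (31): 30 + 31 = 61 days.
August 1–21, 1806: 21 days.
Total: 13 + 61 + 21 = 95 days.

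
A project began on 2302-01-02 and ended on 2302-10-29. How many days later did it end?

300

January 2302: 31 − 2 = 29 days remain.
Then February 2302 (28), March (31), April (30), May (31), June (30), July (31), August (31), September (30): 28 + 31 + 30 + 31 + 30 + 31 + 31 + 30 = 242 days.
October 1–29, 2302: 29 days.
Total: 29 + 242 + 29 = 300 days.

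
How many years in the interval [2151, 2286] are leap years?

Years divisible by 4: 2152, 2156, …, 2284 — 34 in all.
Of these, 2200 is divisible by 100 but not 400, so not leap.
Leap years: 34 − 1 = 33.

33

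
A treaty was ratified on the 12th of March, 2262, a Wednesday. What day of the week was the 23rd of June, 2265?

Friday

Day-of-year of March 12, 2262: 71.
Day-of-year of June 23, 2265: 174.
2262 has 365 days, so 365 − 71 = 294 days remain in 2262.
Full years: 2263: 365; 2264: 366. Sum = 731.
Total: 294 + 731 + 174 = 1199 days.
1199 mod 7 = 2, so 2 days after Wednesday is Friday.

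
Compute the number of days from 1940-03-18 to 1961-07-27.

7801

Day-of-year of March 18, 1940: 78.
Day-of-year of July 27, 1961: 208.
1940 has 366 days, so 366 − 78 = 288 days remain in 1940.
Full years 1941–1960: 15 common + 5 leap = 15×365 + 5×366 = 7305 days.
Total: 288 + 7305 + 208 = 7801 days.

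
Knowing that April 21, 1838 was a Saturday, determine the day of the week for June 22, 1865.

Thursday

Day-of-year of April 21, 1838: 111.
Day-of-year of June 22, 1865: 173.
1838 has 365 days, so 365 − 111 = 254 days remain in 1838.
Full years 1839–1864: 19 common + 7 leap = 19×365 + 7×366 = 9497 days.
Total: 254 + 9497 + 173 = 9924 days.
9924 mod 7 = 5, so 5 days after Saturday is Thursday.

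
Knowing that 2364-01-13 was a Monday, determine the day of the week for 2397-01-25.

Saturday

Day-of-year of January 13, 2364: 13.
Day-of-year of January 25, 2397: 25.
2364 has 366 days, so 366 − 13 = 353 days remain in 2364.
Full years 2365–2396: 24 common + 8 leap = 24×365 + 8×366 = 11688 days.
Total: 353 + 11688 + 25 = 12066 days.
12066 mod 7 = 5, so 5 days after Monday is Saturday.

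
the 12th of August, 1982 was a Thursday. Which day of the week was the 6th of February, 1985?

August 12, 1982 → August 12, 1983: 365 days.
August 12, 1983 → August 12, 1984: 366 days (1984 is a leap year).
August 1984: 31 − 12 = 19 days remain.
Then September (30), October (31), November (30), December (31), January (31): 30 + 31 + 30 + 31 + 31 = 153 days.
February 1–6, 1985: 6 days (1985 is not a leap year).
Residual: 178 days.
Total: 909 days.
909 mod 7 = 6, so 6 days after Thursday is Wednesday.

Wednesday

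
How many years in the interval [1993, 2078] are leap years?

21

Years divisible by 4: 1996, 2000, …, 2076 — 21 in all.
2000 is divisible by 400, so still leap.
No century exceptions apply. Count: 21.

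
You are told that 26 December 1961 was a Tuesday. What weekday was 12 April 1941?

Count forward from the earlier date (April 12, 1941) to the later (December 26, 1961):
Day-of-year of April 12, 1941: 102.
Day-of-year of December 26, 1961: 360.
1941 has 365 days, so 365 − 102 = 263 days remain in 1941.
Full years 1942–1960: 14 common + 5 leap = 14×365 + 5×366 = 6940 days.
Total: 263 + 6940 + 360 = 7563 days.
7563 mod 7 = 3, so 3 days before Tuesday is Saturday.

Saturday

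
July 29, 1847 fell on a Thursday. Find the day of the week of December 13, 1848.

July 1847: 31 − 29 = 2 days remain.
Then 16 full months totalling 488 days.
December 1–13, 1848: 13 days.
Total: 2 + 488 + 13 = 503 days.
503 mod 7 = 6, so 6 days after Thursday is Wednesday.

Wednesday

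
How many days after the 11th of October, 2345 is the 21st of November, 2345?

41

October 2345: 31 − 11 = 20 days remain.
November 1–21, 2345: 21 days.
Total: 20 + 21 = 41 days.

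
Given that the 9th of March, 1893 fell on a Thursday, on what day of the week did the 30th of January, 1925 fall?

Friday

Day-of-year of March 9, 1893: 68.
Day-of-year of January 30, 1925: 30.
1893 has 365 days, so 365 − 68 = 297 days remain in 1893.
Full years 1894–1924: 24 common + 7 leap = 24×365 + 7×366 = 11322 days.
Total: 297 + 11322 + 30 = 11649 days.
11649 mod 7 = 1, so 1 day after Thursday is Friday.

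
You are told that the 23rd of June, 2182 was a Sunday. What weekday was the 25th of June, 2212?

From June 23, 2182 to June 23, 2212: 30 years, of which 7 contain a Feb 29 — 23×365 + 7×366 = 10957 days.
(2200 is not a leap year (divisible by 100 but not 400).)
Within June 2212: 25 − 23 = 2 days.
Total: 10959 days.
10959 mod 7 = 4, so 4 days after Sunday is Thursday.

Thursday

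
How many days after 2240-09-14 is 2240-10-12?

28

September 2240: 30 − 14 = 16 days remain.
October 1–12, 2240: 12 days.
Total: 16 + 12 = 28 days.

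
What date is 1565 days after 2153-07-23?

2157-11-04

Count 1565 days after July 23, 2153:
July 23, 2153 → July 23, 2154: 365 days.
July 23, 2154 → July 23, 2155: 365 days.
July 23, 2155 → July 23, 2156: 366 days (2156 is a leap year).
July 23, 2156 → July 23, 2157: 365 days.
July 2157: 31 − 23 = 8 days remain.
Then August (31), September (30), October (31): 31 + 30 + 31 = 92 days.
November 1–4, 2157: 4 days.
Residual: 104 days.
Total: 1565 days.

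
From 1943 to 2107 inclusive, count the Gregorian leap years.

40

Years divisible by 4: 1944, 1948, …, 2104 — 41 in all.
Of these, 2100 is divisible by 100 but not 400, so not leap.
2000 is divisible by 400, so still leap.
Leap years: 41 − 1 = 40.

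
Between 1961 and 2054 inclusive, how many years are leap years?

23

Years divisible by 4: 1964, 1968, …, 2052 — 23 in all.
2000 is divisible by 400, so still leap.
No century exceptions apply. Count: 23.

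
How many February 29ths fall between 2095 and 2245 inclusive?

Years divisible by 4: 2096, 2100, …, 2244 — 38 in all.
Of these, 2100, 2200 are divisible by 100 but not 400, so not leap.
Leap years: 38 − 2 = 36.

36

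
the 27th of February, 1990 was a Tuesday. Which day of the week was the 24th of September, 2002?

Tuesday

From February 27, 1990 to February 27, 2002: 12 years, of which 3 contain a Feb 29 — 9×365 + 3×366 = 4383 days.
(2000 is a leap year (divisible by 400).)
February 2002: 28 − 27 = 1 day remains (2002 is not a leap year, so February has 28 days).
Then March (31), April (30), May (31), June (30), July (31), August (31): 31 + 30 + 31 + 30 + 31 + 31 = 184 days.
September 1–24, 2002: 24 days.
Residual: 209 days.
Total: 4592 days.
4592 is a multiple of 7, so the 24th of September, 2002 falls on the same weekday: Tuesday.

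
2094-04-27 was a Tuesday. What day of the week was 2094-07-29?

Thursday

April 2094: 30 − 27 = 3 days remain.
Then May (31), June (30): 31 + 30 = 61 days.
July 1–29, 2094: 29 days.
Total: 3 + 61 + 29 = 93 days.
93 mod 7 = 2, so 2 days after Tuesday is Thursday.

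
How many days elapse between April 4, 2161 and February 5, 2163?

672

April 2161: 30 − 4 = 26 days remain.
Then 21 full months totalling 641 days.
February 1–5, 2163: 5 days (2163 is not a leap year).
Total: 26 + 641 + 5 = 672 days.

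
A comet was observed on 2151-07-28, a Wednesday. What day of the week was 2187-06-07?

From July 28, 2151 to July 28, 2186: 35 years, of which 9 contain a Feb 29 — 26×365 + 9×366 = 12784 days.
July 2186: 31 − 28 = 3 days remain.
Then 10 full months totalling 304 days.
June 1–7, 2187: 7 days.
Residual: 314 days.
Total: 13098 days.
13098 mod 7 = 1, so 1 day after Wednesday is Thursday.

Thursday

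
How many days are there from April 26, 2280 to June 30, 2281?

430

April 2280: 30 − 26 = 4 days remain.
Then 13 full months totalling 396 days.
June 1–30, 2281: 30 days.
Total: 4 + 396 + 30 = 430 days.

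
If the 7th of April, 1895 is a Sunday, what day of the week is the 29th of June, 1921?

Wednesday

From April 7, 1895 to April 7, 1921: 26 years, of which 6 contain a Feb 29 — 20×365 + 6×366 = 9496 days.
(1900 is not a leap year (divisible by 100 but not 400).)
April 1921: 30 − 7 = 23 days remain.
Then May (31): 31 days.
June 1–29, 1921: 29 days.
Residual: 83 days.
Total: 9579 days.
9579 mod 7 = 3, so 3 days after Sunday is Wednesday.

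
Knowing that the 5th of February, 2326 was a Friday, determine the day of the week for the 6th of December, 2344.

Wednesday

Day-of-year of February 5, 2326: 36.
Day-of-year of December 6, 2344: 341.
2326 has 365 days, so 365 − 36 = 329 days remain in 2326.
Full years 2327–2343: 13 common + 4 leap = 13×365 + 4×366 = 6209 days.
Total: 329 + 6209 + 341 = 6879 days.
6879 mod 7 = 5, so 5 days after Friday is Wednesday.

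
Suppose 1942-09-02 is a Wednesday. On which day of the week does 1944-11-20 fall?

Monday

Day-of-year of September 2, 1942: 245.
Day-of-year of November 20, 1944: 325.
1942 has 365 days, so 365 − 245 = 120 days remain in 1942.
Full years: 1943: 365. Sum = 365.
Total: 120 + 365 + 325 = 810 days.
810 mod 7 = 5, so 5 days after Wednesday is Monday.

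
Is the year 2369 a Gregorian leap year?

2369 is not a leap year.

No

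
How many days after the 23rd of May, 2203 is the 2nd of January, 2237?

12278

From May 23, 2203 to May 23, 2236: 33 years, of which 9 contain a Feb 29 — 24×365 + 9×366 = 12054 days.
May 2236: 31 − 23 = 8 days remain.
Then June (30), July (31), August (31), September (30), October (31), November (30), December (31): 30 + 31 + 31 + 30 + 31 + 30 + 31 = 214 days.
January 1–2, 2237: 2 days.
Residual: 224 days.
Total: 12278 days.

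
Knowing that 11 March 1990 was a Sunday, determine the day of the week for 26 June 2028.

Monday

From March 11, 1990 to March 11, 2028: 38 years, of which 10 contain a Feb 29 — 28×365 + 10×366 = 13880 days.
(2000 is a leap year (divisible by 400).)
March 2028: 31 − 11 = 20 days remain.
Then April (30), May (31): 30 + 31 = 61 days.
June 1–26, 2028: 26 days.
Residual: 107 days.
Total: 13987 days.
13987 mod 7 = 1, so 1 day after Sunday is Monday.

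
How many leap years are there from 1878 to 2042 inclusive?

Years divisible by 4: 1880, 1884, …, 2040 — 41 in all.
Of these, 1900 is divisible by 100 but not 400, so not leap.
2000 is divisible by 400, so still leap.
Leap years: 41 − 1 = 40.

40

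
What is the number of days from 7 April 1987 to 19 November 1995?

3148

From April 7, 1987 to April 7, 1995: 8 years, of which 2 contain a Feb 29 — 6×365 + 2×366 = 2922 days.
April 1995: 30 − 7 = 23 days remain.
Then May (31), June (30), July (31), August (31), September (30), October (31): 31 + 30 + 31 + 31 + 30 + 31 = 184 days.
November 1–19, 1995: 19 days.
Residual: 226 days.
Total: 3148 days.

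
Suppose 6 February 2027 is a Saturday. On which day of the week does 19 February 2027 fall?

Within February 2027: 19 − 6 = 13 days.
13 mod 7 = 6, so 6 days after Saturday is Friday.

Friday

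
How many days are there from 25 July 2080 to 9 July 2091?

From July 25, 2080 to July 25, 2090: 10 years, of which 2 contain a Feb 29 — 8×365 + 2×366 = 3652 days.
July 2090: 31 − 25 = 6 days remain.
Then 11 full months totalling 334 days.
July 1–9, 2091: 9 days.
Residual: 349 days.
Total: 4001 days.

4001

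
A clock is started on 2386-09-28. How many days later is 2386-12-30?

93

September 2386: 30 − 28 = 2 days remain.
Then October (31), November (30): 31 + 30 = 61 days.
December 1–30, 2386: 30 days.
Total: 2 + 61 + 30 = 93 days.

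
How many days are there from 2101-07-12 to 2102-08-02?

386

Day-of-year of July 12, 2101: 193.
Day-of-year of August 2, 2102: 214.
2101 has 365 days, so 365 − 193 = 172 days remain in 2101.
Total: 172 + 214 = 386 days.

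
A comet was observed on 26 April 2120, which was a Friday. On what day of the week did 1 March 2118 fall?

Tuesday

Count forward from the earlier date (March 1, 2118) to the later (April 26, 2120):
March 2118: 31 − 1 = 30 days remain.
Then 24 full months totalling 731 days.
April 1–26, 2120: 26 days.
Total: 30 + 731 + 26 = 787 days.
787 mod 7 = 3, so 3 days before Friday is Tuesday.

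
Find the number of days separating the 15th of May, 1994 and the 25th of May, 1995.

May 15, 1994 → May 15, 1995: 365 days.
Within May 1995: 25 − 15 = 10 days.
Total: 375 days.

375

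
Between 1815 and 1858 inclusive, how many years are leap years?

11

Years divisible by 4 in [1815, 1858]: 1816, 1820, 1824, 1828, 1832, 1836, 1840, 1844, 1848, 1852, 1856.
No century exceptions apply. Count: 11.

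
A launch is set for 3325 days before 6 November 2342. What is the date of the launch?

29 September 2333

Count 3325 days before November 6, 2342:
Day-of-year of September 29, 2333: 272.
Day-of-year of November 6, 2342: 310.
2333 has 365 days, so 365 − 272 = 93 days remain in 2333.
Full years 2334–2341: 6 common + 2 leap = 6×365 + 2×366 = 2922 days.
Total: 93 + 2922 + 310 = 3325 days.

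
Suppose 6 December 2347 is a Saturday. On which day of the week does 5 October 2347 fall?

Sunday

Count forward from the earlier date (October 5, 2347) to the later (December 6, 2347):
October 2347: 31 − 5 = 26 days remain.
Then November (30): 30 days.
December 1–6, 2347: 6 days.
Total: 26 + 30 + 6 = 62 days.
62 mod 7 = 6, so 6 days before Saturday is Sunday.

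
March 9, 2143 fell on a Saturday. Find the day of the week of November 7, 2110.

Friday

Count forward from the earlier date (November 7, 2110) to the later (March 9, 2143):
From November 7, 2110 to November 7, 2142: 32 years, of which 8 contain a Feb 29 — 24×365 + 8×366 = 11688 days.
November 2142: 30 − 7 = 23 days remain.
Then December (31), January (31), February 2143 (28): 31 + 31 + 28 = 90 days.
March 1–9, 2143: 9 days.
Residual: 122 days.
Total: 11810 days.
11810 mod 7 = 1, so 1 day before Saturday is Friday.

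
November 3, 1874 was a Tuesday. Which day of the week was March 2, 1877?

Day-of-year of November 3, 1874: 307.
Day-of-year of March 2, 1877: 61.
1874 has 365 days, so 365 − 307 = 58 days remain in 1874.
Full years: 1875: 365; 1876: 366. Sum = 731.
Total: 58 + 731 + 61 = 850 days.
850 mod 7 = 3, so 3 days after Tuesday is Friday.

Friday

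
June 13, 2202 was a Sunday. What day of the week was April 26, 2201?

Count forward from the earlier date (April 26, 2201) to the later (June 13, 2202):
Day-of-year of April 26, 2201: 116.
Day-of-year of June 13, 2202: 164.
2201 has 365 days, so 365 − 116 = 249 days remain in 2201.
Total: 249 + 164 = 413 days.
413 is a multiple of 7, so April 26, 2201 falls on the same weekday: Sunday.

Sunday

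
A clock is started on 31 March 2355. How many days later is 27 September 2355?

March 2355: 31 − 31 = 0 days remain.
Then April (30), May (31), June (30), July (31), August (31): 30 + 31 + 30 + 31 + 31 = 153 days.
September 1–27, 2355: 27 days.
Total: 0 + 153 + 27 = 180 days.

180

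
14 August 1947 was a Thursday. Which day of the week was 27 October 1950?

August 14, 1947 → August 14, 1948: 366 days (1948 is a leap year).
August 14, 1948 → August 14, 1949: 365 days.
August 14, 1949 → August 14, 1950: 365 days.
August 1950: 31 − 14 = 17 days remain.
Then September (30): 30 days.
October 1–27, 1950: 27 days.
Residual: 74 days.
Total: 1170 days.
1170 mod 7 = 1, so 1 day after Thursday is Friday.

Friday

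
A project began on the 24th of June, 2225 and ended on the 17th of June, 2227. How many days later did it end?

June 24, 2225 → June 24, 2226: 365 days.
June 2226: 30 − 24 = 6 days remain.
Then 11 full months totalling 335 days.
June 1–17, 2227: 17 days.
Residual: 358 days.
Total: 723 days.

723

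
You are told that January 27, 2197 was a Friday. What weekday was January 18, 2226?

From January 27, 2197 to January 27, 2225: 28 years, of which 6 contain a Feb 29 — 22×365 + 6×366 = 10226 days.
(2200 is not a leap year (divisible by 100 but not 400).)
January 2225: 31 − 27 = 4 days remain.
Then 11 full months totalling 334 days.
January 1–18, 2226: 18 days.
Residual: 356 days.
Total: 10582 days.
10582 mod 7 = 5, so 5 days after Friday is Wednesday.

Wednesday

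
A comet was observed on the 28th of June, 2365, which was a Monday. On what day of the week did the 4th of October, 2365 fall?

June 2365: 30 − 28 = 2 days remain.
Then July (31), August (31), September (30): 31 + 31 + 30 = 92 days.
October 1–4, 2365: 4 days.
Total: 2 + 92 + 4 = 98 days.
98 is a multiple of 7, so the 4th of October, 2365 falls on the same weekday: Monday.

Monday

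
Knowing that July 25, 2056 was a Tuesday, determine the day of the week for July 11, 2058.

Day-of-year of July 25, 2056: 207.
Day-of-year of July 11, 2058: 192.
2056 has 366 days, so 366 − 207 = 159 days remain in 2056.
Full years: 2057: 365. Sum = 365.
Total: 159 + 365 + 192 = 716 days.
716 mod 7 = 2, so 2 days after Tuesday is Thursday.

Thursday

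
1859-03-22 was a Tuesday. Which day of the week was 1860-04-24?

Tuesday

March 22, 1859 → March 22, 1860: 366 days (1860 is a leap year).
March 1860: 31 − 22 = 9 days remain.
April 1–24, 1860: 24 days.
Residual: 33 days.
Total: 399 days.
399 is a multiple of 7, so 1860-04-24 falls on the same weekday: Tuesday.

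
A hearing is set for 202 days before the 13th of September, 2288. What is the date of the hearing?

the 24th of February, 2288

Count 202 days before September 13, 2288:
February 2288: 29 − 24 = 5 days remain (2288 is a leap year, so February has 29 days).
Then March (31), April (30), May (31), June (30), July (31), August (31): 31 + 30 + 31 + 30 + 31 + 31 = 184 days.
September 1–13, 2288: 13 days.
Total: 5 + 184 + 13 = 202 days.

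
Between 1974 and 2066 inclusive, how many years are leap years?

23

Years divisible by 4: 1976, 1980, …, 2064 — 23 in all.
2000 is divisible by 400, so still leap.
No century exceptions apply. Count: 23.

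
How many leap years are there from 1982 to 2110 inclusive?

Years divisible by 4: 1984, 1988, …, 2108 — 32 in all.
Of these, 2100 is divisible by 100 but not 400, so not leap.
2000 is divisible by 400, so still leap.
Leap years: 32 − 1 = 31.

31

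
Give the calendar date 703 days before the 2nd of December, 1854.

the 29th of December, 1852

Count 703 days before December 2, 1854:
Day-of-year of December 29, 1852: 364.
Day-of-year of December 2, 1854: 336.
1852 has 366 days, so 366 − 364 = 2 days remain in 1852.
Full years: 1853: 365. Sum = 365.
Total: 2 + 365 + 336 = 703 days.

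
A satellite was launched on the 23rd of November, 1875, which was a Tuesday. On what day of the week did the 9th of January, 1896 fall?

Thursday

From November 23, 1875 to November 23, 1895: 20 years, of which 5 contain a Feb 29 — 15×365 + 5×366 = 7305 days.
November 1895: 30 − 23 = 7 days remain.
Then December (31): 31 days.
January 1–9, 1896: 9 days.
Residual: 47 days.
Total: 7352 days.
7352 mod 7 = 2, so 2 days after Tuesday is Thursday.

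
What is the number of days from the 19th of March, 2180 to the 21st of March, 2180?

Within March 2180: 21 − 19 = 2 days.

2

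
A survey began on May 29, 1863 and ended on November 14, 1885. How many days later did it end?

From May 29, 1863 to May 29, 1885: 22 years, of which 6 contain a Feb 29 — 16×365 + 6×366 = 8036 days.
May 1885: 31 − 29 = 2 days remain.
Then June (30), July (31), August (31), September (30), October (31): 30 + 31 + 31 + 30 + 31 = 153 days.
November 1–14, 1885: 14 days.
Residual: 169 days.
Total: 8205 days.

8205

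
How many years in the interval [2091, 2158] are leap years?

Years divisible by 4: 2092, 2096, …, 2156 — 17 in all.
Of these, 2100 is divisible by 100 but not 400, so not leap.
Leap years: 17 − 1 = 16.

16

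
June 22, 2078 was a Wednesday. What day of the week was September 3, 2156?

Friday

From June 22, 2078 to June 22, 2156: 78 years, of which 19 contain a Feb 29 — 59×365 + 19×366 = 28489 days.
(2100 is not a leap year (divisible by 100 but not 400).)
June 2156: 30 − 22 = 8 days remain.
Then July (31), August (31): 31 + 31 = 62 days.
September 1–3, 2156: 3 days.
Residual: 73 days.
Total: 28562 days.
28562 mod 7 = 2, so 2 days after Wednesday is Friday.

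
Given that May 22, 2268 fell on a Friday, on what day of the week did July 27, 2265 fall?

Count forward from the earlier date (July 27, 2265) to the later (May 22, 2268):
July 27, 2265 → July 27, 2266: 365 days.
July 27, 2266 → July 27, 2267: 365 days.
July 2267: 31 − 27 = 4 days remain.
Then 9 full months totalling 274 days.
May 1–22, 2268: 22 days.
Residual: 300 days.
Total: 1030 days.
1030 mod 7 = 1, so 1 day before Friday is Thursday.

Thursday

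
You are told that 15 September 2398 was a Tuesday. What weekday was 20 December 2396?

Count forward from the earlier date (December 20, 2396) to the later (September 15, 2398):
December 20, 2396 → December 20, 2397: 365 days.
December 2397: 31 − 20 = 11 days remain.
Then January (31), February 2398 (28), March (31), April (30), May (31), June (30), July (31), August (31): 31 + 28 + 31 + 30 + 31 + 30 + 31 + 31 = 243 days.
September 1–15, 2398: 15 days.
Residual: 269 days.
Total: 634 days.
634 mod 7 = 4, so 4 days before Tuesday is Friday.

Friday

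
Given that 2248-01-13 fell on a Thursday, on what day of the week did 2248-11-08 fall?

January 2248: 31 − 13 = 18 days remain.
Then 9 full months totalling 274 days.
November 1–8, 2248: 8 days.
Total: 18 + 274 + 8 = 300 days.
300 mod 7 = 6, so 6 days after Thursday is Wednesday.

Wednesday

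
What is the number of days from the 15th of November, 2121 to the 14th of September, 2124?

November 15, 2121 → November 15, 2122: 365 days.
November 15, 2122 → November 15, 2123: 365 days.
November 2123: 30 − 15 = 15 days remain.
Then 9 full months totalling 275 days.
September 1–14, 2124: 14 days.
Residual: 304 days.
Total: 1034 days.

1034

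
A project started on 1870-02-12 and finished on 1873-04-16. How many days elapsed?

Day-of-year of February 12, 1870: 43.
Day-of-year of April 16, 1873: 106.
1870 has 365 days, so 365 − 43 = 322 days remain in 1870.
Full years: 1871: 365; 1872: 366. Sum = 731.
Total: 322 + 731 + 106 = 1159 days.

1159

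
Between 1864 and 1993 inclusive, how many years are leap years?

32

Years divisible by 4: 1864, 1868, …, 1992 — 33 in all.
Of these, 1900 is divisible by 100 but not 400, so not leap.
Leap years: 33 − 1 = 32.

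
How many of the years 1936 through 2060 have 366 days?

Years divisible by 4: 1936, 1940, …, 2060 — 32 in all.
2000 is divisible by 400, so still leap.
No century exceptions apply. Count: 32.

32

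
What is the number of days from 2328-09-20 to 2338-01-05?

Day-of-year of September 20, 2328: 264.
Day-of-year of January 5, 2338: 5.
2328 has 366 days, so 366 − 264 = 102 days remain in 2328.
Full years 2329–2337: 7 common + 2 leap = 7×365 + 2×366 = 3287 days.
Total: 102 + 3287 + 5 = 3394 days.

3394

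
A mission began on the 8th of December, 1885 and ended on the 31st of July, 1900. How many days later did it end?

Day-of-year of December 8, 1885: 342.
Day-of-year of July 31, 1900: 212.
1885 has 365 days, so 365 − 342 = 23 days remain in 1885.
Full years 1886–1899: 11 common + 3 leap = 11×365 + 3×366 = 5113 days.
Total: 23 + 5113 + 212 = 5348 days.

5348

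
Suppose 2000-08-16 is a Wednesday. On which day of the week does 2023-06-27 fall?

Tuesday

From August 16, 2000 to August 16, 2022: 22 years, of which 5 contain a Feb 29 — 17×365 + 5×366 = 8035 days.
August 2022: 31 − 16 = 15 days remain.
Then 9 full months totalling 273 days.
June 1–27, 2023: 27 days.
Residual: 315 days.
Total: 8350 days.
8350 mod 7 = 6, so 6 days after Wednesday is Tuesday.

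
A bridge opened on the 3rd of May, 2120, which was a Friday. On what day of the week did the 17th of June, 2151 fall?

From May 3, 2120 to May 3, 2151: 31 years, of which 7 contain a Feb 29 — 24×365 + 7×366 = 11322 days.
May 2151: 31 − 3 = 28 days remain.
June 1–17, 2151: 17 days.
Residual: 45 days.
Total: 11367 days.
11367 mod 7 = 6, so 6 days after Friday is Thursday.

Thursday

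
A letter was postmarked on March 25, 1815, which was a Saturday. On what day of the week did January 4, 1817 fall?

March 1815: 31 − 25 = 6 days remain.
Then 21 full months totalling 641 days.
January 1–4, 1817: 4 days.
Total: 6 + 641 + 4 = 651 days.
651 is a multiple of 7, so January 4, 1817 falls on the same weekday: Saturday.

Saturday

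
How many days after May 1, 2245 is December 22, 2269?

9001

From May 1, 2245 to May 1, 2269: 24 years, of which 6 contain a Feb 29 — 18×365 + 6×366 = 8766 days.
May 2269: 31 − 1 = 30 days remain.
Then June (30), July (31), August (31), September (30), October (31), November (30): 30 + 31 + 31 + 30 + 31 + 30 = 183 days.
December 1–22, 2269: 22 days.
Residual: 235 days.
Total: 9001 days.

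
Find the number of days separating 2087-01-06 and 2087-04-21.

105

January 2087: 31 − 6 = 25 days remain.
Then February 2087 (28), March (31): 28 + 31 = 59 days.
April 1–21, 2087: 21 days.
Total: 25 + 59 + 21 = 105 days.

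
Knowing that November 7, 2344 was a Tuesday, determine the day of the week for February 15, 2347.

November 7, 2344 → November 7, 2345: 365 days.
November 7, 2345 → November 7, 2346: 365 days.
November 2346: 30 − 7 = 23 days remain.
Then December (31), January (31): 31 + 31 = 62 days.
February 1–15, 2347: 15 days (2347 is not a leap year).
Residual: 100 days.
Total: 830 days.
830 mod 7 = 4, so 4 days after Tuesday is Saturday.

Saturday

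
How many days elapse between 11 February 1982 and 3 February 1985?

Day-of-year of February 11, 1982: 42.
Day-of-year of February 3, 1985: 34.
1982 has 365 days, so 365 − 42 = 323 days remain in 1982.
Full years: 1983: 365; 1984: 366. Sum = 731.
Total: 323 + 731 + 34 = 1088 days.

1088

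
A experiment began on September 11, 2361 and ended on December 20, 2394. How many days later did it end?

Day-of-year of September 11, 2361: 254.
Day-of-year of December 20, 2394: 354.
2361 has 365 days, so 365 − 254 = 111 days remain in 2361.
Full years 2362–2393: 24 common + 8 leap = 24×365 + 8×366 = 11688 days.
Total: 111 + 11688 + 354 = 12153 days.

12153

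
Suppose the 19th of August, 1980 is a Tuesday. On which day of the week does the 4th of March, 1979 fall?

Sunday

Count forward from the earlier date (March 4, 1979) to the later (August 19, 1980):
Day-of-year of March 4, 1979: 63.
Day-of-year of August 19, 1980: 232.
1979 has 365 days, so 365 − 63 = 302 days remain in 1979.
Total: 302 + 232 = 534 days.
534 mod 7 = 2, so 2 days before Tuesday is Sunday.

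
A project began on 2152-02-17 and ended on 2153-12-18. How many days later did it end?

670

Day-of-year of February 17, 2152: 48.
Day-of-year of December 18, 2153: 352.
2152 has 366 days, so 366 − 48 = 318 days remain in 2152.
Total: 318 + 352 = 670 days.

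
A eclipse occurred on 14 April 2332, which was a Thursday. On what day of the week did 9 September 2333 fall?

Day-of-year of April 14, 2332: 105.
Day-of-year of September 9, 2333: 252.
2332 has 366 days, so 366 − 105 = 261 days remain in 2332.
Total: 261 + 252 = 513 days.
513 mod 7 = 2, so 2 days after Thursday is Saturday.

Saturday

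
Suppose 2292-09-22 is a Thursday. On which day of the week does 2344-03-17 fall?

Friday

From September 22, 2292 to September 22, 2343: 51 years, of which 11 contain a Feb 29 — 40×365 + 11×366 = 18626 days.
(2300 is not a leap year (divisible by 100 but not 400).)
September 2343: 30 − 22 = 8 days remain.
Then October (31), November (30), December (31), January (31), February 2344 (29): 31 + 30 + 31 + 31 + 29 = 152 days.
March 1–17, 2344: 17 days.
Residual: 177 days.
Total: 18803 days.
18803 mod 7 = 1, so 1 day after Thursday is Friday.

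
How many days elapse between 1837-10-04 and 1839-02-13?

October 1837: 31 − 4 = 27 days remain.
Then 15 full months totalling 457 days.
February 1–13, 1839: 13 days (1839 is not a leap year).
Total: 27 + 457 + 13 = 497 days.

497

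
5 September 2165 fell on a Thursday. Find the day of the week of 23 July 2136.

Count forward from the earlier date (July 23, 2136) to the later (September 5, 2165):
From July 23, 2136 to July 23, 2165: 29 years, of which 7 contain a Feb 29 — 22×365 + 7×366 = 10592 days.
July 2165: 31 − 23 = 8 days remain.
Then August (31): 31 days.
September 1–5, 2165: 5 days.
Residual: 44 days.
Total: 10636 days.
10636 mod 7 = 3, so 3 days before Thursday is Monday.

Monday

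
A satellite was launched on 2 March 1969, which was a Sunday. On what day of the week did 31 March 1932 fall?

Count forward from the earlier date (March 31, 1932) to the later (March 2, 1969):
From March 31, 1932 to March 31, 1968: 36 years, of which 9 contain a Feb 29 — 27×365 + 9×366 = 13149 days.
March 1968: 31 − 31 = 0 days remain.
Then 11 full months totalling 334 days.
March 1–2, 1969: 2 days.
Residual: 336 days.
Total: 13485 days.
13485 mod 7 = 3, so 3 days before Sunday is Thursday.

Thursday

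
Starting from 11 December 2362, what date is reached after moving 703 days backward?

7 January 2361

Count 703 days before December 11, 2362:
January 2361: 31 − 7 = 24 days remain.
Then 22 full months totalling 668 days.
December 1–11, 2362: 11 days.
Total: 24 + 668 + 11 = 703 days.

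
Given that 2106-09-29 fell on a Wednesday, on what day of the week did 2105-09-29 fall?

Tuesday

Count forward from the earlier date (September 29, 2105) to the later (September 29, 2106):
Day-of-year of September 29, 2105: 272.
Day-of-year of September 29, 2106: 272.
2105 has 365 days, so 365 − 272 = 93 days remain in 2105.
Total: 93 + 272 = 365 days.
365 mod 7 = 1, so 1 day before Wednesday is Tuesday.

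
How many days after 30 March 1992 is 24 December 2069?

28393

From March 30, 1992 to March 30, 2069: 77 years, of which 19 contain a Feb 29 — 58×365 + 19×366 = 28124 days.
(2000 is a leap year (divisible by 400).)
March 2069: 31 − 30 = 1 day remains.
Then April (30), May (31), June (30), July (31), August (31), September (30), October (31), November (30): 30 + 31 + 30 + 31 + 31 + 30 + 31 + 30 = 244 days.
December 1–24, 2069: 24 days.
Residual: 269 days.
Total: 28393 days.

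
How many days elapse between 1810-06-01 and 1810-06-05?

Within June 1810: 5 − 1 = 4 days.

4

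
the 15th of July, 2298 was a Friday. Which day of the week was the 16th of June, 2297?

Count forward from the earlier date (June 16, 2297) to the later (July 15, 2298):
June 16, 2297 → June 16, 2298: 365 days.
June 2298: 30 − 16 = 14 days remain.
July 1–15, 2298: 15 days.
Residual: 29 days.
Total: 394 days.
394 mod 7 = 2, so 2 days before Friday is Wednesday.

Wednesday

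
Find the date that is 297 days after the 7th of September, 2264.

the 1st of July, 2265

Count 297 days after September 7, 2264:
September 2264: 30 − 7 = 23 days remain.
Then 9 full months totalling 273 days.
July 1, 2265: 1 day.
Residual: 297 days.
Total: 297 days.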